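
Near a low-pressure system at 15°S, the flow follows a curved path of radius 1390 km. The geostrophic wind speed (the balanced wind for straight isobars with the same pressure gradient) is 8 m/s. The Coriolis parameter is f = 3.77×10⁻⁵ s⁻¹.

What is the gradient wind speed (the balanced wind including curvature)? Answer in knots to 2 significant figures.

Around a low, centrifugal force acts outward with Coriolis, so pressure-gradient force balances both:
(1/ρ)|∂P/∂n| = fV + V²/R  →  V² + fR·V − fR·V_g = 0
With fR = 3.77×10⁻⁵ × 1390×10³ m = 52.4 m/s:
V = [−fR + √((fR)² + 4 fR V_g)]/2 = [−52.4 + √(52.4² + 4×52.4×8)]/2 = 7.05 m/s
Subgeostrophic (V < V_g = 8 m/s), as expected around a low.
Converting: 7.05 m/s × 1.944 = 14 knots

14 knots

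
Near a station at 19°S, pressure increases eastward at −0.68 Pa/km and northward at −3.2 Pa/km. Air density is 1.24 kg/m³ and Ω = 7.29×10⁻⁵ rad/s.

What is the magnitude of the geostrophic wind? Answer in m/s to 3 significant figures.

55.6 m/s

Coriolis parameter at 19°S:
f = 2Ω sin φ = 2 × 7.29×10⁻⁵ × sin 19° = 4.75×10⁻⁵ s⁻¹
In the Southern Hemisphere f is negative: f = −4.75×10⁻⁵ s⁻¹.
Component geostrophic relations (x east, y north):
u_g = −(1/(fρ)) ∂P/∂y,  v_g = (1/(fρ)) ∂P/∂x
u_g = −(−3.2×10⁻³)/(−4.75×10⁻⁵ × 1.24) = −54.4 m/s;  v_g = (−0.68×10⁻³)/(−4.75×10⁻⁵ × 1.24) = 11.6 m/s
|V_g| = √(u_g² + v_g²) = 55.6 m/s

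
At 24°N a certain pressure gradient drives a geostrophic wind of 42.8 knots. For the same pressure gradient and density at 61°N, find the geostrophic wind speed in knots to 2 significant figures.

20 knots

With the same pressure gradient and density, V_g ∝ 1/f ∝ 1/sin φ.
V₂ = V₁ · sin φ₁ / sin φ₂ = 42.8 × sin 24° / sin 61°
V₂ = 42.8 × 0.4067/0.8746 = 20 knots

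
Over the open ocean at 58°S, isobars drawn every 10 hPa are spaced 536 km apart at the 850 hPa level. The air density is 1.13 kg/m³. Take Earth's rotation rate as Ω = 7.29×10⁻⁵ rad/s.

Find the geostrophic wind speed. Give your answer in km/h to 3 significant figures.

48.1 km/h

Coriolis parameter at 58°S:
f = 2Ω sin φ = 2 × 7.29×10⁻⁵ × sin 58° = 1.24×10⁻⁴ s⁻¹
Pressure gradient: |∂P/∂n| = 1000 Pa / 536000 m = 1.87×10⁻³ Pa/m
Geostrophic balance (pressure-gradient force = Coriolis force):
V_g = (1/(fρ)) |∂P/∂n| = 1.87×10⁻³ / (1.24×10⁻⁴ × 1.13) = 13.4 m/s
Converting: 13.4 m/s × 3.6 = 48.1 km/h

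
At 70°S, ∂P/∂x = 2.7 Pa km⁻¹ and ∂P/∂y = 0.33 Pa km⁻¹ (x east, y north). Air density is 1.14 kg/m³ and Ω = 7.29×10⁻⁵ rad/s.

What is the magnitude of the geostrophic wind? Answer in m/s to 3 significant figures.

Coriolis parameter at 70°S:
f = 2Ω sin φ = 2 × 7.29×10⁻⁵ × sin 70° = 1.37×10⁻⁴ s⁻¹
In the Southern Hemisphere f is negative: f = −1.37×10⁻⁴ s⁻¹.
Component geostrophic relations (x east, y north):
u_g = −(1/(fρ)) ∂P/∂y,  v_g = (1/(fρ)) ∂P/∂x
u_g = −(0.33×10⁻³)/(−1.37×10⁻⁴ × 1.14) = 2.11 m/s;  v_g = (2.7×10⁻³)/(−1.37×10⁻⁴ × 1.14) = −17.3 m/s
|V_g| = √(u_g² + v_g²) = 17.4 m/s

17.4 m/s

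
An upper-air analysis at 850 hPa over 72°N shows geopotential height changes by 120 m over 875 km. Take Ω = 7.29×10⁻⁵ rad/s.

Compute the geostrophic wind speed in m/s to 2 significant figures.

Coriolis parameter at 72°N:
f = 2Ω sin φ = 2 × 7.29×10⁻⁵ × sin 72° = 1.39×10⁻⁴ s⁻¹
Height gradient: |∂Z/∂n| = 120 m / 875000 m = 1.37×10⁻⁴
On a pressure surface, geostrophic balance gives V_g = (g/f)|∂Z/∂n|:
V_g = 9.81 × 1.37×10⁻⁴ / 1.39×10⁻⁴ = 9.70 m/s

9.7 m/s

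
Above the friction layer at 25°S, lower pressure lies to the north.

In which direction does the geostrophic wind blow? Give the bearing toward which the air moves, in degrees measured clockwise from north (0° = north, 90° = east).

270°

The pressure-gradient force points toward the north (bearing 000°).
Geostrophic balance: in the Southern Hemisphere the Coriolis force deflects motion to the left, so the geostrophic wind blows 90° to the left of the pressure-gradient force (low pressure on the right).
Rotating 000° by 90° counterclockwise gives 270° — the wind blows toward the west.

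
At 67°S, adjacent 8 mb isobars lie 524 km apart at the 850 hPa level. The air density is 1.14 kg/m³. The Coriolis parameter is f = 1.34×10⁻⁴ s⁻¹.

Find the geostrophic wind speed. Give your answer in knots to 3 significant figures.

19.4 knots

Pressure gradient: |∂P/∂n| = 800 Pa / 524000 m = 1.53×10⁻³ Pa/m
Geostrophic balance (pressure-gradient force = Coriolis force):
V_g = (1/(fρ)) |∂P/∂n| = 1.53×10⁻³ / (1.34×10⁻⁴ × 1.14) = 9.99 m/s
Converting: 9.99 m/s × 1.944 = 19.4 knots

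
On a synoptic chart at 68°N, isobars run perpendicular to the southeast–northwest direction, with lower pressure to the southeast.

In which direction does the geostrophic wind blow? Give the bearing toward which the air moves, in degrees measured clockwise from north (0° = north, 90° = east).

225°

The pressure-gradient force points toward the southeast (bearing 135°).
Geostrophic balance: in the Northern Hemisphere the Coriolis force deflects motion to the right, so the geostrophic wind blows 90° to the right of the pressure-gradient force (low pressure on the left).
Rotating 135° by 90° clockwise gives 225° — the wind blows toward the southwest.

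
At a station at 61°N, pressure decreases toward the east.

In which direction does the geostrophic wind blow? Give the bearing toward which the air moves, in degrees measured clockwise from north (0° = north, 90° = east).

The pressure-gradient force points toward the east (bearing 090°).
Geostrophic balance: in the Northern Hemisphere the Coriolis force deflects motion to the right, so the geostrophic wind blows 90° to the right of the pressure-gradient force (low pressure on the left).
Rotating 090° by 90° clockwise gives 180° — the wind blows toward the south.

180°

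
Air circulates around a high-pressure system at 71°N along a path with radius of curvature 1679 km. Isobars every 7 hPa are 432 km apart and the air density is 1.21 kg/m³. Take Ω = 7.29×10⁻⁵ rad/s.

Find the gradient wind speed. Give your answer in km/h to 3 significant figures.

Coriolis parameter at 71°N:
f = 2Ω sin φ = 2 × 7.29×10⁻⁵ × sin 71° = 1.38×10⁻⁴ s⁻¹
Pressure gradient: |∂P/∂n| = 700 Pa / 432000 m = 1.62×10⁻³ Pa/m
Geostrophic speed: V_g = |∂P/∂n|/(fρ) = 1.62×10⁻³/(1.38×10⁻⁴ × 1.21) = 9.71 m/s
Around a high, pressure-gradient force acts outward with centrifugal, so Coriolis balances both:
fV = (1/ρ)|∂P/∂n| + V²/R  →  V² − fR·V + fR·V_g = 0
With fR = 1.38×10⁻⁴ × 1679×10³ m = 231 m/s:
V = [fR − √((fR)² − 4 fR V_g)]/2 = [231 − √(231² − 4×231×9.71)]/2 = 10.2 m/s
Supergeostrophic (V > V_g = 9.71 m/s), as expected around a high.
Converting: 10.2 m/s × 3.6 = 36.6 km/h

36.6 km/h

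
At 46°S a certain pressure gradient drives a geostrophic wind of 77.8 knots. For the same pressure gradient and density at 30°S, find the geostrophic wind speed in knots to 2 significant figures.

With the same pressure gradient and density, V_g ∝ 1/f ∝ 1/sin φ.
V₂ = V₁ · sin φ₁ / sin φ₂ = 77.8 × sin 46° / sin 30°
V₂ = 77.8 × 0.7193/0.5000 = 110 knots

110 knots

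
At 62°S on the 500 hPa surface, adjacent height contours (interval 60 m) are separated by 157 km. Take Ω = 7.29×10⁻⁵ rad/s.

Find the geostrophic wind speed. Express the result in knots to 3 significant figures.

Coriolis parameter at 62°S:
f = 2Ω sin φ = 2 × 7.29×10⁻⁵ × sin 62° = 1.29×10⁻⁴ s⁻¹
Height gradient: |∂Z/∂n| = 60 m / 157000 m = 3.82×10⁻⁴
On a pressure surface, geostrophic balance gives V_g = (g/f)|∂Z/∂n|:
V_g = 9.81 × 3.82×10⁻⁴ / 1.29×10⁻⁴ = 29.1 m/s
Converting: 29.1 m/s × 1.944 = 56.6 knots

56.6 knots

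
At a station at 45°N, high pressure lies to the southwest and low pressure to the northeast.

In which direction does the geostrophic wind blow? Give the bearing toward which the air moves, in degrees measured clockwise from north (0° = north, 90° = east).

The pressure-gradient force points toward the northeast (bearing 045°).
Geostrophic balance: in the Northern Hemisphere the Coriolis force deflects motion to the right, so the geostrophic wind blows 90° to the right of the pressure-gradient force (low pressure on the left).
Rotating 045° by 90° clockwise gives 135° — the wind blows toward the southeast.

135°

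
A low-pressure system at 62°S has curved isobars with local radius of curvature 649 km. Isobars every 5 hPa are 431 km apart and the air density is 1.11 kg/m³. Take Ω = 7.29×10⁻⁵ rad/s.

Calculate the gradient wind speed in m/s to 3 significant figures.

7.45 m/s

Coriolis parameter at 62°S:
f = 2Ω sin φ = 2 × 7.29×10⁻⁵ × sin 62° = 1.29×10⁻⁴ s⁻¹
Pressure gradient: |∂P/∂n| = 500 Pa / 431000 m = 1.16×10⁻³ Pa/m
Geostrophic speed: V_g = |∂P/∂n|/(fρ) = 1.16×10⁻³/(1.29×10⁻⁴ × 1.11) = 8.12 m/s
Around a low, centrifugal force acts outward with Coriolis, so pressure-gradient force balances both:
(1/ρ)|∂P/∂n| = fV + V²/R  →  V² + fR·V − fR·V_g = 0
With fR = 1.29×10⁻⁴ × 649×10³ m = 83.5 m/s:
V = [−fR + √((fR)² + 4 fR V_g)]/2 = [−83.5 + √(83.5² + 4×83.5×8.12)]/2 = 7.45 m/s
Subgeostrophic (V < V_g = 8.12 m/s), as expected around a low.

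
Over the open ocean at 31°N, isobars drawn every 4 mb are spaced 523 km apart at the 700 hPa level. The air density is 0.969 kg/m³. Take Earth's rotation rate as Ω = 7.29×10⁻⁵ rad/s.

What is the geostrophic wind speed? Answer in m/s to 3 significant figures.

Coriolis parameter at 31°N:
f = 2Ω sin φ = 2 × 7.29×10⁻⁵ × sin 31° = 7.51×10⁻⁵ s⁻¹
Pressure gradient: |∂P/∂n| = 400 Pa / 523000 m = 7.65×10⁻⁴ Pa/m
Geostrophic balance (pressure-gradient force = Coriolis force):
V_g = (1/(fρ)) |∂P/∂n| = 7.65×10⁻⁴ / (7.51×10⁻⁵ × 0.969) = 10.5 m/s

10.5 m/s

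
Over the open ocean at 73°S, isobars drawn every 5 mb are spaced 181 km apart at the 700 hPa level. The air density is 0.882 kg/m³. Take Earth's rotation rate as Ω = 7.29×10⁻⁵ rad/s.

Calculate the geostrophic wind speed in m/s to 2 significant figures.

Coriolis parameter at 73°S:
f = 2Ω sin φ = 2 × 7.29×10⁻⁵ × sin 73° = 1.39×10⁻⁴ s⁻¹
Pressure gradient: |∂P/∂n| = 500 Pa / 181000 m = 2.76×10⁻³ Pa/m
Geostrophic balance (pressure-gradient force = Coriolis force):
V_g = (1/(fρ)) |∂P/∂n| = 2.76×10⁻³ / (1.39×10⁻⁴ × 0.882) = 22.5 m/s

22 m/s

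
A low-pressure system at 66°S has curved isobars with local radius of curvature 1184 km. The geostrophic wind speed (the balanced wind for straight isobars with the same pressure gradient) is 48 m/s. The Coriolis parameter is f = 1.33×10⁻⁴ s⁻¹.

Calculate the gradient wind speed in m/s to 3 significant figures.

38.6 m/s

Around a low, centrifugal force acts outward with Coriolis, so pressure-gradient force balances both:
(1/ρ)|∂P/∂n| = fV + V²/R  →  V² + fR·V − fR·V_g = 0
With fR = 1.33×10⁻⁴ × 1184×10³ m = 157 m/s:
V = [−fR + √((fR)² + 4 fR V_g)]/2 = [−157 + √(157² + 4×157×48)]/2 = 38.6 m/s
Subgeostrophic (V < V_g = 48 m/s), as expected around a low.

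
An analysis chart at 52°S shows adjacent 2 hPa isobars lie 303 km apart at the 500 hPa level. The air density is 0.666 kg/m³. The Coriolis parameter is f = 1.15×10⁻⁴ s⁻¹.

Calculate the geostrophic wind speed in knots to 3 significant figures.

16.8 knots

Pressure gradient: |∂P/∂n| = 200 Pa / 303000 m = 6.60×10⁻⁴ Pa/m
Geostrophic balance (pressure-gradient force = Coriolis force):
V_g = (1/(fρ)) |∂P/∂n| = 6.60×10⁻⁴ / (1.15×10⁻⁴ × 0.666) = 8.62 m/s
Converting: 8.62 m/s × 1.944 = 16.8 knots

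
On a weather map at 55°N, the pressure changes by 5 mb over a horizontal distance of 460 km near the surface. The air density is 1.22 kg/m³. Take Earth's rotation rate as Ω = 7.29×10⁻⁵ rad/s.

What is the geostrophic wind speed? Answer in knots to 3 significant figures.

Coriolis parameter at 55°N:
f = 2Ω sin φ = 2 × 7.29×10⁻⁵ × sin 55° = 1.19×10⁻⁴ s⁻¹
Pressure gradient: |∂P/∂n| = 500 Pa / 460000 m = 1.09×10⁻³ Pa/m
Geostrophic balance (pressure-gradient force = Coriolis force):
V_g = (1/(fρ)) |∂P/∂n| = 1.09×10⁻³ / (1.19×10⁻⁴ × 1.22) = 7.46 m/s
Converting: 7.46 m/s × 1.944 = 14.5 knots

14.5 knots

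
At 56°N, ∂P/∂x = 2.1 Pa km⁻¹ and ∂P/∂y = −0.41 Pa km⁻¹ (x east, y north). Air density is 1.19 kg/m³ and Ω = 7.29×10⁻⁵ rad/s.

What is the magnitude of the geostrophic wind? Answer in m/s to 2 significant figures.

Coriolis parameter at 56°N:
f = 2Ω sin φ = 2 × 7.29×10⁻⁵ × sin 56° = 1.21×10⁻⁴ s⁻¹
Component geostrophic relations (x east, y north):
u_g = −(1/(fρ)) ∂P/∂y,  v_g = (1/(fρ)) ∂P/∂x
u_g = −(−0.41×10⁻³)/(1.21×10⁻⁴ × 1.19) = 2.85 m/s;  v_g = (2.1×10⁻³)/(1.21×10⁻⁴ × 1.19) = 14.6 m/s
|V_g| = √(u_g² + v_g²) = 14.9 m/s

15 m/s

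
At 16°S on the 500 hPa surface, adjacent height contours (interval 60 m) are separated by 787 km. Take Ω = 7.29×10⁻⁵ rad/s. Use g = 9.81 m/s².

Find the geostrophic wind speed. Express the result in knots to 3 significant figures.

36.2 knots

Coriolis parameter at 16°S:
f = 2Ω sin φ = 2 × 7.29×10⁻⁵ × sin 16° = 4.02×10⁻⁵ s⁻¹
Height gradient: |∂Z/∂n| = 60 m / 787000 m = 7.62×10⁻⁵
On a pressure surface, geostrophic balance gives V_g = (g/f)|∂Z/∂n|:
V_g = 9.81 × 7.62×10⁻⁵ / 4.02×10⁻⁵ = 18.6 m/s
Converting: 18.6 m/s × 1.944 = 36.2 knots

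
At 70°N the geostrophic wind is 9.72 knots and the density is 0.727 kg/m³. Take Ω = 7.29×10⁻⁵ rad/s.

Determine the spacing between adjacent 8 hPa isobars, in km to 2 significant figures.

Coriolis parameter at 70°N:
f = 2Ω sin φ = 2 × 7.29×10⁻⁵ × sin 70° = 1.37×10⁻⁴ s⁻¹
Wind speed in SI: 9.72 knots = 5.00 m/s
Geostrophic balance rearranged: |∂P/∂n| = f ρ V_g
|∂P/∂n| = 1.37×10⁻⁴ × 0.727 × 5.00 = 4.98×10⁻⁴ Pa/m
Isobar spacing: Δn = ΔP/|∂P/∂n| = 800 Pa / 4.98×10⁻⁴ Pa/m = 1606230 m ≈ 1600 km

1600 km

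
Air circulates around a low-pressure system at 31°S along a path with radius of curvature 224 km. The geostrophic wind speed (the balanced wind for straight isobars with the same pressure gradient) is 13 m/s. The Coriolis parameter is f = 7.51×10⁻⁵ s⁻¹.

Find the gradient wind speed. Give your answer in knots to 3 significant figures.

Around a low, centrifugal force acts outward with Coriolis, so pressure-gradient force balances both:
(1/ρ)|∂P/∂n| = fV + V²/R  →  V² + fR·V − fR·V_g = 0
With fR = 7.51×10⁻⁵ × 224×10³ m = 16.8 m/s:
V = [−fR + √((fR)² + 4 fR V_g)]/2 = [−16.8 + √(16.8² + 4×16.8×13)]/2 = 8.6 m/s
Subgeostrophic (V < V_g = 13 m/s), as expected around a low.
Converting: 8.6 m/s × 1.944 = 16.7 knots

16.7 knots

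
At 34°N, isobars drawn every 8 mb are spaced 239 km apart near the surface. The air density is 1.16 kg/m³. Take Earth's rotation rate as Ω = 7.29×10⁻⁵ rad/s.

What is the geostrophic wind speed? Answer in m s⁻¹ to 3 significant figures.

35.4 m s⁻¹

Coriolis parameter at 34°N:
f = 2Ω sin φ = 2 × 7.29×10⁻⁵ × sin 34° = 8.15×10⁻⁵ s⁻¹
Pressure gradient: |∂P/∂n| = 800 Pa / 239000 m = 3.35×10⁻³ Pa/m
Geostrophic balance (pressure-gradient force = Coriolis force):
V_g = (1/(fρ)) |∂P/∂n| = 3.35×10⁻³ / (8.15×10⁻⁵ × 1.16) = 35.4 m/s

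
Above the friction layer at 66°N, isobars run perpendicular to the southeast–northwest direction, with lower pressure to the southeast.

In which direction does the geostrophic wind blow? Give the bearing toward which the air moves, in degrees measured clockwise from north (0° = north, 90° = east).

225°

The pressure-gradient force points toward the southeast (bearing 135°).
Geostrophic balance: in the Northern Hemisphere the Coriolis force deflects motion to the right, so the geostrophic wind blows 90° to the right of the pressure-gradient force (low pressure on the left).
Rotating 135° by 90° clockwise gives 225° — the wind blows toward the southwest.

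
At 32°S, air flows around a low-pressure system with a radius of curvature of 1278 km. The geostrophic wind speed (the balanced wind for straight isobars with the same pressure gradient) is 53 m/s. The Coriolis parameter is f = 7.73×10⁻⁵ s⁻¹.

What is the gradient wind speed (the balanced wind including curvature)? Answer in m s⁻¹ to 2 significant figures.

Around a low, centrifugal force acts outward with Coriolis, so pressure-gradient force balances both:
(1/ρ)|∂P/∂n| = fV + V²/R  →  V² + fR·V − fR·V_g = 0
With fR = 7.73×10⁻⁵ × 1278×10³ m = 98.8 m/s:
V = [−fR + √((fR)² + 4 fR V_g)]/2 = [−98.8 + √(98.8² + 4×98.8×53)]/2 = 38.2 m/s
Subgeostrophic (V < V_g = 53 m/s), as expected around a low.

38 m s⁻¹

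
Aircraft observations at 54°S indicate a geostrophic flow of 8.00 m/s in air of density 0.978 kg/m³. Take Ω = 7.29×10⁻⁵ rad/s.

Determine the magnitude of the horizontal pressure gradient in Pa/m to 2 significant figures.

9.2×10⁻⁴ Pa/m

Coriolis parameter at 54°S:
f = 2Ω sin φ = 2 × 7.29×10⁻⁵ × sin 54° = 1.18×10⁻⁴ s⁻¹
Geostrophic balance rearranged: |∂P/∂n| = f ρ V_g
|∂P/∂n| = 1.18×10⁻⁴ × 0.978 × 8.00 = 9.23×10⁻⁴ Pa/m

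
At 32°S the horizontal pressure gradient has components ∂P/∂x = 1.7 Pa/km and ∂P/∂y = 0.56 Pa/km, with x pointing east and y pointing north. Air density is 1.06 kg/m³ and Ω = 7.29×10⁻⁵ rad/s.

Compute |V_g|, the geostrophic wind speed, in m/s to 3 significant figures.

21.9 m/s

Coriolis parameter at 32°S:
f = 2Ω sin φ = 2 × 7.29×10⁻⁵ × sin 32° = 7.73×10⁻⁵ s⁻¹
In the Southern Hemisphere f is negative: f = −7.73×10⁻⁵ s⁻¹.
Component geostrophic relations (x east, y north):
u_g = −(1/(fρ)) ∂P/∂y,  v_g = (1/(fρ)) ∂P/∂x
u_g = −(0.56×10⁻³)/(−7.73×10⁻⁵ × 1.06) = 6.84 m/s;  v_g = (1.7×10⁻³)/(−7.73×10⁻⁵ × 1.06) = −20.8 m/s
|V_g| = √(u_g² + v_g²) = 21.9 m/s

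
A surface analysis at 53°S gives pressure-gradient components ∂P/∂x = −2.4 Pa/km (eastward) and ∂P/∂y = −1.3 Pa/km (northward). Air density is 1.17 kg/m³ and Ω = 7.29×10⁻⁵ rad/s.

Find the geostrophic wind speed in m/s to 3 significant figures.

20.0 m/s

Coriolis parameter at 53°S:
f = 2Ω sin φ = 2 × 7.29×10⁻⁵ × sin 53° = 1.16×10⁻⁴ s⁻¹
In the Southern Hemisphere f is negative: f = −1.16×10⁻⁴ s⁻¹.
Component geostrophic relations (x east, y north):
u_g = −(1/(fρ)) ∂P/∂y,  v_g = (1/(fρ)) ∂P/∂x
u_g = −(−1.3×10⁻³)/(−1.16×10⁻⁴ × 1.17) = −9.54 m/s;  v_g = (−2.4×10⁻³)/(−1.16×10⁻⁴ × 1.17) = 17.6 m/s
|V_g| = √(u_g² + v_g²) = 20.0 m/s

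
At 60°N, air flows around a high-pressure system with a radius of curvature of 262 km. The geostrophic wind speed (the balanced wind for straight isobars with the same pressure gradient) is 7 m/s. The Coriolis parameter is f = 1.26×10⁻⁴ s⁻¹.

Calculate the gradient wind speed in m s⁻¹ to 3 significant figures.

Around a high, pressure-gradient force acts outward with centrifugal, so Coriolis balances both:
fV = (1/ρ)|∂P/∂n| + V²/R  →  V² − fR·V + fR·V_g = 0
With fR = 1.26×10⁻⁴ × 262×10³ m = 33.0 m/s:
V = [fR − √((fR)² − 4 fR V_g)]/2 = [33.0 − √(33.0² − 4×33.0×7)]/2 = 10.1 m/s
Supergeostrophic (V > V_g = 7 m/s), as expected around a high.

10.1 m s⁻¹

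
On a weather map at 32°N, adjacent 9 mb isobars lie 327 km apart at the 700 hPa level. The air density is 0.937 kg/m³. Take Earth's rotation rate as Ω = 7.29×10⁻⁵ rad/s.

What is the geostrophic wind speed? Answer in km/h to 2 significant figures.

140 km/h

Coriolis parameter at 32°N:
f = 2Ω sin φ = 2 × 7.29×10⁻⁵ × sin 32° = 7.73×10⁻⁵ s⁻¹
Pressure gradient: |∂P/∂n| = 900 Pa / 327000 m = 2.75×10⁻³ Pa/m
Geostrophic balance (pressure-gradient force = Coriolis force):
V_g = (1/(fρ)) |∂P/∂n| = 2.75×10⁻³ / (7.73×10⁻⁵ × 0.937) = 38.0 m/s
Converting: 38.0 m/s × 3.6 = 140 km/h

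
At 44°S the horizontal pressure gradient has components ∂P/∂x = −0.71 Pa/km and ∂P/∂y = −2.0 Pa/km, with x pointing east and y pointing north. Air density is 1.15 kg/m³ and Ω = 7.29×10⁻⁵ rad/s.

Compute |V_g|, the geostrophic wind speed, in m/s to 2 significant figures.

18 m/s

Coriolis parameter at 44°S:
f = 2Ω sin φ = 2 × 7.29×10⁻⁵ × sin 44° = 1.01×10⁻⁴ s⁻¹
In the Southern Hemisphere f is negative: f = −1.01×10⁻⁴ s⁻¹.
Component geostrophic relations (x east, y north):
u_g = −(1/(fρ)) ∂P/∂y,  v_g = (1/(fρ)) ∂P/∂x
u_g = −(−2.0×10⁻³)/(−1.01×10⁻⁴ × 1.15) = −17.2 m/s;  v_g = (−0.71×10⁻³)/(−1.01×10⁻⁴ × 1.15) = 6.10 m/s
|V_g| = √(u_g² + v_g²) = 18.2 m/s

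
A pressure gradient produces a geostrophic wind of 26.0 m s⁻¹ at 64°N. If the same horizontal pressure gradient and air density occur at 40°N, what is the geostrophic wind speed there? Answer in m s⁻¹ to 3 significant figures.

36.4 m s⁻¹

With the same pressure gradient and density, V_g ∝ 1/f ∝ 1/sin φ.
V₂ = V₁ · sin φ₁ / sin φ₂ = 26.0 × sin 64° / sin 40°
V₂ = 26.0 × 0.8988/0.6428 = 36.4 m s⁻¹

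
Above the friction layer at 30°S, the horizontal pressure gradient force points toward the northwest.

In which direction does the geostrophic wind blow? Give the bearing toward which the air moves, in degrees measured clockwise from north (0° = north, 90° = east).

225°

The pressure-gradient force points toward the northwest (bearing 315°).
Geostrophic balance: in the Southern Hemisphere the Coriolis force deflects motion to the left, so the geostrophic wind blows 90° to the left of the pressure-gradient force (low pressure on the right).
Rotating 315° by 90° counterclockwise gives 225° — the wind blows toward the southwest.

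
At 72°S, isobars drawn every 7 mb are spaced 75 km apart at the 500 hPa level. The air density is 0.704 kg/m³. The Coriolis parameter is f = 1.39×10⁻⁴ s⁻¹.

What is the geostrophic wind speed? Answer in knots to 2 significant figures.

190 knots

Pressure gradient: |∂P/∂n| = 700 Pa / 75000 m = 9.33×10⁻³ Pa/m
Geostrophic balance (pressure-gradient force = Coriolis force):
V_g = (1/(fρ)) |∂P/∂n| = 9.33×10⁻³ / (1.39×10⁻⁴ × 0.704) = 95.4 m/s
Converting: 95.4 m/s × 1.944 = 190 knots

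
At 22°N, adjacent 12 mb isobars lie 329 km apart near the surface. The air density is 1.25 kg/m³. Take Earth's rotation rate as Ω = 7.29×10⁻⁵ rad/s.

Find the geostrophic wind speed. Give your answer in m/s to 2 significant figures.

53 m/s

Coriolis parameter at 22°N:
f = 2Ω sin φ = 2 × 7.29×10⁻⁵ × sin 22° = 5.46×10⁻⁵ s⁻¹
Pressure gradient: |∂P/∂n| = 1200 Pa / 329000 m = 3.65×10⁻³ Pa/m
Geostrophic balance (pressure-gradient force = Coriolis force):
V_g = (1/(fρ)) |∂P/∂n| = 3.65×10⁻³ / (5.46×10⁻⁵ × 1.25) = 53.4 m/s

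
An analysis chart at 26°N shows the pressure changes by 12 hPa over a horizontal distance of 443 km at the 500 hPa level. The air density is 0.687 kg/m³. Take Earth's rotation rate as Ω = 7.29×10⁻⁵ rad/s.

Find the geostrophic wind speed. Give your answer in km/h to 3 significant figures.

222 km/h

Coriolis parameter at 26°N:
f = 2Ω sin φ = 2 × 7.29×10⁻⁵ × sin 26° = 6.39×10⁻⁵ s⁻¹
Pressure gradient: |∂P/∂n| = 1200 Pa / 443000 m = 2.71×10⁻³ Pa/m
Geostrophic balance (pressure-gradient force = Coriolis force):
V_g = (1/(fρ)) |∂P/∂n| = 2.71×10⁻³ / (6.39×10⁻⁵ × 0.687) = 61.7 m/s
Converting: 61.7 m/s × 3.6 = 222 km/h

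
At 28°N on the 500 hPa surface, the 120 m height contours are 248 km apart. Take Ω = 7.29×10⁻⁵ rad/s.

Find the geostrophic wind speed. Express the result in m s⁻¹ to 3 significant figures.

Coriolis parameter at 28°N:
f = 2Ω sin φ = 2 × 7.29×10⁻⁵ × sin 28° = 6.84×10⁻⁵ s⁻¹
Height gradient: |∂Z/∂n| = 120 m / 248000 m = 4.84×10⁻⁴
On a pressure surface, geostrophic balance gives V_g = (g/f)|∂Z/∂n|:
V_g = 9.81 × 4.84×10⁻⁴ / 6.84×10⁻⁵ = 69.3 m/s

69.3 m s⁻¹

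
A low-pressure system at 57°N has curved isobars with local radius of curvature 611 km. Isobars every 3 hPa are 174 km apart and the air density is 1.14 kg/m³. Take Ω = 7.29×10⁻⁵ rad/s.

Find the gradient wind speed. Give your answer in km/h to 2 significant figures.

Coriolis parameter at 57°N:
f = 2Ω sin φ = 2 × 7.29×10⁻⁵ × sin 57° = 1.22×10⁻⁴ s⁻¹
Pressure gradient: |∂P/∂n| = 300 Pa / 174000 m = 1.72×10⁻³ Pa/m
Geostrophic speed: V_g = |∂P/∂n|/(fρ) = 1.72×10⁻³/(1.22×10⁻⁴ × 1.14) = 12.4 m/s
Around a low, centrifugal force acts outward with Coriolis, so pressure-gradient force balances both:
(1/ρ)|∂P/∂n| = fV + V²/R  →  V² + fR·V − fR·V_g = 0
With fR = 1.22×10⁻⁴ × 611×10³ m = 74.7 m/s:
V = [−fR + √((fR)² + 4 fR V_g)]/2 = [−74.7 + √(74.7² + 4×74.7×12.4)]/2 = 10.8 m/s
Subgeostrophic (V < V_g = 12.4 m/s), as expected around a low.
Converting: 10.8 m/s × 3.6 = 39 km/h

39 km/h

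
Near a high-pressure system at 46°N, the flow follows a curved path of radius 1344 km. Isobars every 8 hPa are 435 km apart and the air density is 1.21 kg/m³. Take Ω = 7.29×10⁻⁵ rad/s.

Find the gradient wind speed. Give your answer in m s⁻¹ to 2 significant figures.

16 m s⁻¹

Coriolis parameter at 46°N:
f = 2Ω sin φ = 2 × 7.29×10⁻⁵ × sin 46° = 1.05×10⁻⁴ s⁻¹
Pressure gradient: |∂P/∂n| = 800 Pa / 435000 m = 1.84×10⁻³ Pa/m
Geostrophic speed: V_g = |∂P/∂n|/(fρ) = 1.84×10⁻³/(1.05×10⁻⁴ × 1.21) = 14.5 m/s
Around a high, pressure-gradient force acts outward with centrifugal, so Coriolis balances both:
fV = (1/ρ)|∂P/∂n| + V²/R  →  V² − fR·V + fR·V_g = 0
With fR = 1.05×10⁻⁴ × 1344×10³ m = 141 m/s:
V = [fR − √((fR)² − 4 fR V_g)]/2 = [141 − √(141² − 4×141×14.5)]/2 = 16.4 m/s
Supergeostrophic (V > V_g = 14.5 m/s), as expected around a high.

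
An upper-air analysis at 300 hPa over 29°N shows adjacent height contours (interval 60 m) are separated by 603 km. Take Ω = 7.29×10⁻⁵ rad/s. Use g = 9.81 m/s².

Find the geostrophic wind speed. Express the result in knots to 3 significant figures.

Coriolis parameter at 29°N:
f = 2Ω sin φ = 2 × 7.29×10⁻⁵ × sin 29° = 7.07×10⁻⁵ s⁻¹
Height gradient: |∂Z/∂n| = 60 m / 603000 m = 9.95×10⁻⁵
On a pressure surface, geostrophic balance gives V_g = (g/f)|∂Z/∂n|:
V_g = 9.81 × 9.95×10⁻⁵ / 7.07×10⁻⁵ = 13.8 m/s
Converting: 13.8 m/s × 1.944 = 26.8 knots

26.8 knots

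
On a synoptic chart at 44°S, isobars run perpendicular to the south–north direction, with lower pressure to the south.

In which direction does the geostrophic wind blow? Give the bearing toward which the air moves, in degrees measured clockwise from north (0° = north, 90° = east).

090°

The pressure-gradient force points toward the south (bearing 180°).
Geostrophic balance: in the Southern Hemisphere the Coriolis force deflects motion to the left, so the geostrophic wind blows 90° to the left of the pressure-gradient force (low pressure on the right).
Rotating 180° by 90° counterclockwise gives 090° — the wind blows toward the east.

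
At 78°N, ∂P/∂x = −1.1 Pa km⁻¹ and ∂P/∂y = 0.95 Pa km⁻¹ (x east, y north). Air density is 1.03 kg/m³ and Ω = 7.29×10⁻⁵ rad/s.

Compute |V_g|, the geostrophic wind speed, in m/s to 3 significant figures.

9.89 m/s

Coriolis parameter at 78°N:
f = 2Ω sin φ = 2 × 7.29×10⁻⁵ × sin 78° = 1.43×10⁻⁴ s⁻¹
Component geostrophic relations (x east, y north):
u_g = −(1/(fρ)) ∂P/∂y,  v_g = (1/(fρ)) ∂P/∂x
u_g = −(0.95×10⁻³)/(1.43×10⁻⁴ × 1.03) = −6.47 m/s;  v_g = (−1.1×10⁻³)/(1.43×10⁻⁴ × 1.03) = −7.49 m/s
|V_g| = √(u_g² + v_g²) = 9.89 m/s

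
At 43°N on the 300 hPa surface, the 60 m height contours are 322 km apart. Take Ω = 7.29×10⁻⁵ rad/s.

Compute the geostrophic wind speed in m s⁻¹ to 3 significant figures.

Coriolis parameter at 43°N:
f = 2Ω sin φ = 2 × 7.29×10⁻⁵ × sin 43° = 9.94×10⁻⁵ s⁻¹
Height gradient: |∂Z/∂n| = 60 m / 322000 m = 1.86×10⁻⁴
On a pressure surface, geostrophic balance gives V_g = (g/f)|∂Z/∂n|:
V_g = 9.81 × 1.86×10⁻⁴ / 9.94×10⁻⁵ = 18.4 m/s

18.4 m s⁻¹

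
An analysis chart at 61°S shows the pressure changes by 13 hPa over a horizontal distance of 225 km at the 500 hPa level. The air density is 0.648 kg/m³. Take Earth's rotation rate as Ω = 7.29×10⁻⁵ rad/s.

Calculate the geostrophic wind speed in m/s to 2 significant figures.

Coriolis parameter at 61°S:
f = 2Ω sin φ = 2 × 7.29×10⁻⁵ × sin 61° = 1.28×10⁻⁴ s⁻¹
Pressure gradient: |∂P/∂n| = 1300 Pa / 225000 m = 5.78×10⁻³ Pa/m
Geostrophic balance (pressure-gradient force = Coriolis force):
V_g = (1/(fρ)) |∂P/∂n| = 5.78×10⁻³ / (1.28×10⁻⁴ × 0.648) = 69.9 m/s

70 m/s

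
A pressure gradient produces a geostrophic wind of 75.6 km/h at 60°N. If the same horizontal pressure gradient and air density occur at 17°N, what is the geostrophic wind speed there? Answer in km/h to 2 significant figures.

With the same pressure gradient and density, V_g ∝ 1/f ∝ 1/sin φ.
V₂ = V₁ · sin φ₁ / sin φ₂ = 75.6 × sin 60° / sin 17°
V₂ = 75.6 × 0.8660/0.2924 = 220 km/h

220 km/h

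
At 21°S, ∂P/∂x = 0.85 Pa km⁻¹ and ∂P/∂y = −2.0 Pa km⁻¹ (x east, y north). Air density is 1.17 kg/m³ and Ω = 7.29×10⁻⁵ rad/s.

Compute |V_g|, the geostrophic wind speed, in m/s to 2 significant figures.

Coriolis parameter at 21°S:
f = 2Ω sin φ = 2 × 7.29×10⁻⁵ × sin 21° = 5.23×10⁻⁵ s⁻¹
In the Southern Hemisphere f is negative: f = −5.23×10⁻⁵ s⁻¹.
Component geostrophic relations (x east, y north):
u_g = −(1/(fρ)) ∂P/∂y,  v_g = (1/(fρ)) ∂P/∂x
u_g = −(−2.0×10⁻³)/(−5.23×10⁻⁵ × 1.17) = −32.7 m/s;  v_g = (0.85×10⁻³)/(−5.23×10⁻⁵ × 1.17) = −13.9 m/s
|V_g| = √(u_g² + v_g²) = 35.5 m/s

36 m/s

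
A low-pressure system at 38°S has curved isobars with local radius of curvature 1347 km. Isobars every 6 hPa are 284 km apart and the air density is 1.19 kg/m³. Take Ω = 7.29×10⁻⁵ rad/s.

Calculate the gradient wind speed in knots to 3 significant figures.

33.6 knots

Coriolis parameter at 38°S:
f = 2Ω sin φ = 2 × 7.29×10⁻⁵ × sin 38° = 8.98×10⁻⁵ s⁻¹
Pressure gradient: |∂P/∂n| = 600 Pa / 284000 m = 2.11×10⁻³ Pa/m
Geostrophic speed: V_g = |∂P/∂n|/(fρ) = 2.11×10⁻³/(8.98×10⁻⁵ × 1.19) = 19.8 m/s
Around a low, centrifugal force acts outward with Coriolis, so pressure-gradient force balances both:
(1/ρ)|∂P/∂n| = fV + V²/R  →  V² + fR·V − fR·V_g = 0
With fR = 8.98×10⁻⁵ × 1347×10³ m = 121 m/s:
V = [−fR + √((fR)² + 4 fR V_g)]/2 = [−121 + √(121² + 4×121×19.8)]/2 = 17.3 m/s
Subgeostrophic (V < V_g = 19.8 m/s), as expected around a low.
Converting: 17.3 m/s × 1.944 = 33.6 knots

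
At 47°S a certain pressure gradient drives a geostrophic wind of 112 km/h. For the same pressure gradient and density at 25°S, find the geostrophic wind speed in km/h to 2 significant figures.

190 km/h

With the same pressure gradient and density, V_g ∝ 1/f ∝ 1/sin φ.
V₂ = V₁ · sin φ₁ / sin φ₂ = 112 × sin 47° / sin 25°
V₂ = 112 × 0.7314/0.4226 = 190 km/h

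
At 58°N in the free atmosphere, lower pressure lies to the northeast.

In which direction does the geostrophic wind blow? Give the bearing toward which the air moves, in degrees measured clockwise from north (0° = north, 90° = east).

The pressure-gradient force points toward the northeast (bearing 045°).
Geostrophic balance: in the Northern Hemisphere the Coriolis force deflects motion to the right, so the geostrophic wind blows 90° to the right of the pressure-gradient force (low pressure on the left).
Rotating 045° by 90° clockwise gives 135° — the wind blows toward the southeast.

135°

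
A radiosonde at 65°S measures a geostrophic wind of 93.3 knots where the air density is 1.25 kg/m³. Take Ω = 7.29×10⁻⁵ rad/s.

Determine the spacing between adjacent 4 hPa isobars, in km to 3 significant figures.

Coriolis parameter at 65°S:
f = 2Ω sin φ = 2 × 7.29×10⁻⁵ × sin 65° = 1.32×10⁻⁴ s⁻¹
Wind speed in SI: 93.3 knots = 48.0 m/s
Geostrophic balance rearranged: |∂P/∂n| = f ρ V_g
|∂P/∂n| = 1.32×10⁻⁴ × 1.25 × 48.0 = 7.93×10⁻³ Pa/m
Isobar spacing: Δn = ΔP/|∂P/∂n| = 400 Pa / 7.93×10⁻³ Pa/m = 50454 m ≈ 50.5 km

50.5 km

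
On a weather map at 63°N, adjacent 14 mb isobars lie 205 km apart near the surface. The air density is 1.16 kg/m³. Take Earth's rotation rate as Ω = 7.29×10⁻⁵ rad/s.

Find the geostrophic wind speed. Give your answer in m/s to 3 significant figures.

Coriolis parameter at 63°N:
f = 2Ω sin φ = 2 × 7.29×10⁻⁵ × sin 63° = 1.30×10⁻⁴ s⁻¹
Pressure gradient: |∂P/∂n| = 1400 Pa / 205000 m = 6.83×10⁻³ Pa/m
Geostrophic balance (pressure-gradient force = Coriolis force):
V_g = (1/(fρ)) |∂P/∂n| = 6.83×10⁻³ / (1.30×10⁻⁴ × 1.16) = 45.3 m/s

45.3 m/s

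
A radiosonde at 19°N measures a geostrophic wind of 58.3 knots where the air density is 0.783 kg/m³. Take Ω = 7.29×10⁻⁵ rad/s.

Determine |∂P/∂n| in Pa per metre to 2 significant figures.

1.1×10⁻³ Pa/m

Coriolis parameter at 19°N:
f = 2Ω sin φ = 2 × 7.29×10⁻⁵ × sin 19° = 4.75×10⁻⁵ s⁻¹
Wind speed in SI: 58.3 knots = 30.0 m/s
Geostrophic balance rearranged: |∂P/∂n| = f ρ V_g
|∂P/∂n| = 4.75×10⁻⁵ × 0.783 × 30.0 = 1.11×10⁻³ Pa/m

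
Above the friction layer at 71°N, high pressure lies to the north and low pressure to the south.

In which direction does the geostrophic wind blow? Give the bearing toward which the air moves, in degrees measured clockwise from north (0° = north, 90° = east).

270°

The pressure-gradient force points toward the south (bearing 180°).
Geostrophic balance: in the Northern Hemisphere the Coriolis force deflects motion to the right, so the geostrophic wind blows 90° to the right of the pressure-gradient force (low pressure on the left).
Rotating 180° by 90° clockwise gives 270° — the wind blows toward the west.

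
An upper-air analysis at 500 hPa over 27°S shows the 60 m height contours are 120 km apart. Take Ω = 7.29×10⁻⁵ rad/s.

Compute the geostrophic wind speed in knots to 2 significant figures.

Coriolis parameter at 27°S:
f = 2Ω sin φ = 2 × 7.29×10⁻⁵ × sin 27° = 6.62×10⁻⁵ s⁻¹
Height gradient: |∂Z/∂n| = 60 m / 120000 m = 5.00×10⁻⁴
On a pressure surface, geostrophic balance gives V_g = (g/f)|∂Z/∂n|:
V_g = 9.81 × 5.00×10⁻⁴ / 6.62×10⁻⁵ = 74.1 m/s
Converting: 74.1 m/s × 1.944 = 140 knots

140 knots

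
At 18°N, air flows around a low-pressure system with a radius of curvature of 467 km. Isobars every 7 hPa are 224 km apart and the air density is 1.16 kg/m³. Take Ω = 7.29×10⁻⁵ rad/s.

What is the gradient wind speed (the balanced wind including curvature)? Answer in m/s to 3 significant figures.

Coriolis parameter at 18°N:
f = 2Ω sin φ = 2 × 7.29×10⁻⁵ × sin 18° = 4.51×10⁻⁵ s⁻¹
Pressure gradient: |∂P/∂n| = 700 Pa / 224000 m = 3.12×10⁻³ Pa/m
Geostrophic speed: V_g = |∂P/∂n|/(fρ) = 3.12×10⁻³/(4.51×10⁻⁵ × 1.16) = 59.8 m/s
Around a low, centrifugal force acts outward with Coriolis, so pressure-gradient force balances both:
(1/ρ)|∂P/∂n| = fV + V²/R  →  V² + fR·V − fR·V_g = 0
With fR = 4.51×10⁻⁵ × 467×10³ m = 21.0 m/s:
V = [−fR + √((fR)² + 4 fR V_g)]/2 = [−21.0 + √(21.0² + 4×21.0×59.8)]/2 = 26.5 m/s
Subgeostrophic (V < V_g = 59.8 m/s), as expected around a low.

26.5 m/s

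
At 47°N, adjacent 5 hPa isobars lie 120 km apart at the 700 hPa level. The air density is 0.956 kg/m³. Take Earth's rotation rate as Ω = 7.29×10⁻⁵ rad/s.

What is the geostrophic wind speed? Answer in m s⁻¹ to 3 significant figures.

40.9 m s⁻¹

Coriolis parameter at 47°N:
f = 2Ω sin φ = 2 × 7.29×10⁻⁵ × sin 47° = 1.07×10⁻⁴ s⁻¹
Pressure gradient: |∂P/∂n| = 500 Pa / 120000 m = 4.17×10⁻³ Pa/m
Geostrophic balance (pressure-gradient force = Coriolis force):
V_g = (1/(fρ)) |∂P/∂n| = 4.17×10⁻³ / (1.07×10⁻⁴ × 0.956) = 40.9 m/s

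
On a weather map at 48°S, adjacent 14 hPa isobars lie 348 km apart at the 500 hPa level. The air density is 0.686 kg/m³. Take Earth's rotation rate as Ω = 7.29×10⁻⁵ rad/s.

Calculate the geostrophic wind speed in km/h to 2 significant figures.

190 km/h

Coriolis parameter at 48°S:
f = 2Ω sin φ = 2 × 7.29×10⁻⁵ × sin 48° = 1.08×10⁻⁴ s⁻¹
Pressure gradient: |∂P/∂n| = 1400 Pa / 348000 m = 4.02×10⁻³ Pa/m
Geostrophic balance (pressure-gradient force = Coriolis force):
V_g = (1/(fρ)) |∂P/∂n| = 4.02×10⁻³ / (1.08×10⁻⁴ × 0.686) = 54.1 m/s
Converting: 54.1 m/s × 3.6 = 190 km/h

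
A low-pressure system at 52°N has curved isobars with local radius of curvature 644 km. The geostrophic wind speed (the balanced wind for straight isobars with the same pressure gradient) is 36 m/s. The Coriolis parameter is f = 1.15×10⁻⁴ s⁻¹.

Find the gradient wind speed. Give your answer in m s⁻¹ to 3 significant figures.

Around a low, centrifugal force acts outward with Coriolis, so pressure-gradient force balances both:
(1/ρ)|∂P/∂n| = fV + V²/R  →  V² + fR·V − fR·V_g = 0
With fR = 1.15×10⁻⁴ × 644×10³ m = 74.1 m/s:
V = [−fR + √((fR)² + 4 fR V_g)]/2 = [−74.1 + √(74.1² + 4×74.1×36)]/2 = 26.5 m/s
Subgeostrophic (V < V_g = 36 m/s), as expected around a low.

26.5 m s⁻¹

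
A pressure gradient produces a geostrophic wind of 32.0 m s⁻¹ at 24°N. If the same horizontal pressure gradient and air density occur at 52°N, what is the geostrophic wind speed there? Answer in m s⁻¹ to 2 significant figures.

17 m s⁻¹

With the same pressure gradient and density, V_g ∝ 1/f ∝ 1/sin φ.
V₂ = V₁ · sin φ₁ / sin φ₂ = 32.0 × sin 24° / sin 52°
V₂ = 32.0 × 0.4067/0.7880 = 17 m s⁻¹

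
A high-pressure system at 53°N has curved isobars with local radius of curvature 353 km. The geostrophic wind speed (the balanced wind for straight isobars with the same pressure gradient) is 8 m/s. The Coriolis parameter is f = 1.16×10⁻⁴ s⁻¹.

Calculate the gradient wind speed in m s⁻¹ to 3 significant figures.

Around a high, pressure-gradient force acts outward with centrifugal, so Coriolis balances both:
fV = (1/ρ)|∂P/∂n| + V²/R  →  V² − fR·V + fR·V_g = 0
With fR = 1.16×10⁻⁴ × 353×10³ m = 40.9 m/s:
V = [fR − √((fR)² − 4 fR V_g)]/2 = [40.9 − √(40.9² − 4×40.9×8)]/2 = 10.9 m/s
Supergeostrophic (V > V_g = 8 m/s), as expected around a high.

10.9 m s⁻¹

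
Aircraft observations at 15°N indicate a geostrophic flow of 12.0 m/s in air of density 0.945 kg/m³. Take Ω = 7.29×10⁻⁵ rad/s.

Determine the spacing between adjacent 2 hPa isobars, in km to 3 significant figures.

Coriolis parameter at 15°N:
f = 2Ω sin φ = 2 × 7.29×10⁻⁵ × sin 15° = 3.77×10⁻⁵ s⁻¹
Geostrophic balance rearranged: |∂P/∂n| = f ρ V_g
|∂P/∂n| = 3.77×10⁻⁵ × 0.945 × 12.0 = 4.28×10⁻⁴ Pa/m
Isobar spacing: Δn = ΔP/|∂P/∂n| = 200 Pa / 4.28×10⁻⁴ Pa/m = 467373 m ≈ 467 km

467 km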